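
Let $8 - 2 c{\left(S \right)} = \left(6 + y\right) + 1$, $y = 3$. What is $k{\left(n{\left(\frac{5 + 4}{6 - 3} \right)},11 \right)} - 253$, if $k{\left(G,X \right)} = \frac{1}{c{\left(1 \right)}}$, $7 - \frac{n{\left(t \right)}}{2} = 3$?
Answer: $-254$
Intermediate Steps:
$c{\left(S \right)} = -1$ ($c{\left(S \right)} = 4 - \frac{\left(6 + 3\right) + 1}{2} = 4 - \frac{9 + 1}{2} = 4 - 5 = -1$)
$n{\left(t \right)} = 8$ ($n{\left(t \right)} = 14 - 6 = 8$)
$k{\left(G,X \right)} = -1$ ($k{\left(G,X \right)} = \frac{1}{-1} = -1$)
$k{\left(n{\left(\frac{5 + 4}{6 - 3} \right)},11 \right)} - 253 = -1 - 253 = -254$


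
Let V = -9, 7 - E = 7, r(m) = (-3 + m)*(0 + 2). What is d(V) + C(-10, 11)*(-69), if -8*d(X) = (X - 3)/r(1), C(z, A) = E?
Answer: -3/8 ≈ -0.37500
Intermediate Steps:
r(m) = -6 + 2*m (r(m) = (-3 + m)*2 = -6 + 2*m)
E = 0 (E = 7 - 1*7 = 7 - 7 = 0)
C(z, A) = 0
d(X) = -3/32 + X/32 (d(X) = -(X - 3)/(8*(-6 + 2*1)) = -(-3 + X)/(8*(-6 + 2)) = -(-3 + X)/(8*(-4)) = -(-3 + X)*(-1)/(8*4) = -(¾ - X/4)/8 = -3/32 + X/32)
d(V) + C(-10, 11)*(-69) = (-3/32 + (1/32)*(-9)) + 0*(-69) = (-3/32 - 9/32) + 0 = -3/8 + 0 = -3/8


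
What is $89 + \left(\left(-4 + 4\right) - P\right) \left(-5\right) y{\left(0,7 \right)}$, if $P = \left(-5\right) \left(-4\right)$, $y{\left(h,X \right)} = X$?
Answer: $789$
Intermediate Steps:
$P = 20$
$89 + \left(\left(-4 + 4\right) - P\right) \left(-5\right) y{\left(0,7 \right)} = 89 + \left(\left(-4 + 4\right) - 20\right) \left(-5\right) 7 = 89 + \left(0 - 20\right) \left(-5\right) 7 = 89 + \left(-20\right) \left(-5\right) 7 = 89 + 100 \cdot 7 = 89 + 700 = 789$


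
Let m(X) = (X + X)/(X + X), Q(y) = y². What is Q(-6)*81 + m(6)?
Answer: 2917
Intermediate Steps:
m(X) = 1 (m(X) = (2*X)/((2*X)) = (2*X)*(1/(2*X)) = 1)
Q(-6)*81 + m(6) = (-6)²*81 + 1 = 36*81 + 1 = 2916 + 1 = 2917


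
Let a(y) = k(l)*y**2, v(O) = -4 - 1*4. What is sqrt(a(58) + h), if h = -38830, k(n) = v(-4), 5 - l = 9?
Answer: I*sqrt(65742) ≈ 256.4*I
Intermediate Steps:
l = -4 (l = 5 - 1*9 = 5 - 9 = -4)
v(O) = -8 (v(O) = -4 - 4 = -8)
k(n) = -8
a(y) = -8*y**2
sqrt(a(58) + h) = sqrt(-8*58**2 - 38830) = sqrt(-8*3364 - 38830) = sqrt(-26912 - 38830) = sqrt(-65742) = I*sqrt(65742)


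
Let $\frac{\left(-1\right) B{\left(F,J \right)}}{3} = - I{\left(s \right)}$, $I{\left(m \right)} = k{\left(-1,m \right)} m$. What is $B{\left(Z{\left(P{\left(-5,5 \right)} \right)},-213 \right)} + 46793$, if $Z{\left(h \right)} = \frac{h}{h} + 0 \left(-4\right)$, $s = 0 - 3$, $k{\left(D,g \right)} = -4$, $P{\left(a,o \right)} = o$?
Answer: $46829$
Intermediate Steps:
$s = -3$ ($s = 0 - 3 = -3$)
$Z{\left(h \right)} = 1$ ($Z{\left(h \right)} = 1 + 0 = 1$)
$I{\left(m \right)} = - 4 m$
$B{\left(F,J \right)} = 36$ ($B{\left(F,J \right)} = - 3 \left(- \left(-4\right) \left(-3\right)\right) = - 3 \left(\left(-1\right) 12\right) = \left(-3\right) \left(-12\right) = 36$)
$B{\left(Z{\left(P{\left(-5,5 \right)} \right)},-213 \right)} + 46793 = 36 + 46793 = 46829$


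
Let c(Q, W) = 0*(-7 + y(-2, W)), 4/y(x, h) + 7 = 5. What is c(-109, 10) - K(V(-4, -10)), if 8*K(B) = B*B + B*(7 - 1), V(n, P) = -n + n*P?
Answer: -275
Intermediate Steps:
y(x, h) = -2 (y(x, h) = 4/(-7 + 5) = 4/(-2) = 4*(-½) = -2)
V(n, P) = -n + P*n
c(Q, W) = 0 (c(Q, W) = 0*(-7 - 2) = 0*(-9) = 0)
K(B) = B²/8 + 3*B/4 (K(B) = (B*B + B*(7 - 1))/8 = (B² + B*6)/8 = (B² + 6*B)/8 = B²/8 + 3*B/4)
c(-109, 10) - K(V(-4, -10)) = 0 - (-4*(-1 - 10))*(6 - 4*(-1 - 10))/8 = 0 - (-4*(-11))*(6 - 4*(-11))/8 = 0 - 44*(6 + 44)/8 = 0 - 44*50/8 = 0 - 1*275 = 0 - 275 = -275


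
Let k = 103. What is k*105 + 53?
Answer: 10868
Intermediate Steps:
k*105 + 53 = 103*105 + 53 = 10815 + 53 = 10868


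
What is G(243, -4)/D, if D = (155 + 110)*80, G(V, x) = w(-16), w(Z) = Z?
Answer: -1/1325 ≈ -0.00075472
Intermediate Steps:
G(V, x) = -16
D = 21200 (D = 265*80 = 21200)
G(243, -4)/D = -16/21200 = -16*1/21200 = -1/1325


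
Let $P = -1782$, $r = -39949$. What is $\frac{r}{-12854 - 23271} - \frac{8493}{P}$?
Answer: $\frac{125999581}{21458250} \approx 5.8718$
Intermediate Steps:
$\frac{r}{-12854 - 23271} - \frac{8493}{P} = - \frac{39949}{-12854 - 23271} - \frac{8493}{-1782} = - \frac{39949}{-36125} - - \frac{2831}{594} = \left(-39949\right) \left(- \frac{1}{36125}\right) + \frac{2831}{594} = \frac{39949}{36125} + \frac{2831}{594} = \frac{125999581}{21458250}$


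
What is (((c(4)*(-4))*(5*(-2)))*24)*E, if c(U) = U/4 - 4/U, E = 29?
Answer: 0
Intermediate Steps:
c(U) = -4/U + U/4 (c(U) = U*(1/4) - 4/U = U/4 - 4/U = -4/U + U/4)
(((c(4)*(-4))*(5*(-2)))*24)*E = ((((-4/4 + (1/4)*4)*(-4))*(5*(-2)))*24)*29 = ((((-4*1/4 + 1)*(-4))*(-10))*24)*29 = ((((-1 + 1)*(-4))*(-10))*24)*29 = (((0*(-4))*(-10))*24)*29 = ((0*(-10))*24)*29 = (0*24)*29 = 0*29 = 0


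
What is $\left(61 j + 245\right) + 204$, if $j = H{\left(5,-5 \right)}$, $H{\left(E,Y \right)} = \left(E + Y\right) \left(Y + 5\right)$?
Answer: $449$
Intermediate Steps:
$H{\left(E,Y \right)} = \left(5 + Y\right) \left(E + Y\right)$ ($H{\left(E,Y \right)} = \left(E + Y\right) \left(5 + Y\right) = \left(5 + Y\right) \left(E + Y\right)$)
$j = 0$ ($j = \left(-5\right)^{2} + 5 \cdot 5 + 5 \left(-5\right) + 5 \left(-5\right) = 25 + 25 - 25 - 25 = 0$)
$\left(61 j + 245\right) + 204 = \left(61 \cdot 0 + 245\right) + 204 = \left(0 + 245\right) + 204 = 245 + 204 = 449$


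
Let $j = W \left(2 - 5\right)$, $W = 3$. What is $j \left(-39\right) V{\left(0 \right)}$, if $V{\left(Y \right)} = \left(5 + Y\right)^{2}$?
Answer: $8775$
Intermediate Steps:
$j = -9$ ($j = 3 \left(2 - 5\right) = 3 \left(-3\right) = -9$)
$j \left(-39\right) V{\left(0 \right)} = \left(-9\right) \left(-39\right) \left(5 + 0\right)^{2} = 351 \cdot 5^{2} = 351 \cdot 25 = 8775$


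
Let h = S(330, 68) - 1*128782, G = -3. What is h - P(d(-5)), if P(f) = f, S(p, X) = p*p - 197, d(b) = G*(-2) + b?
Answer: -20080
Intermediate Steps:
d(b) = 6 + b (d(b) = -3*(-2) + b = 6 + b)
S(p, X) = -197 + p**2 (S(p, X) = p**2 - 197 = -197 + p**2)
h = -20079 (h = (-197 + 330**2) - 1*128782 = (-197 + 108900) - 128782 = 108703 - 128782 = -20079)
h - P(d(-5)) = -20079 - (6 - 5) = -20079 - 1*1 = -20079 - 1 = -20080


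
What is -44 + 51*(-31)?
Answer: -1625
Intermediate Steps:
-44 + 51*(-31) = -44 - 1581 = -1625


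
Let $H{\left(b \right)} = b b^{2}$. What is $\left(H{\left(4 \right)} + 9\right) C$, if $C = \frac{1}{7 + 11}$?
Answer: $\frac{73}{18} \approx 4.0556$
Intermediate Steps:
$H{\left(b \right)} = b^{3}$
$C = \frac{1}{18} \approx 0.055556$
$\left(H{\left(4 \right)} + 9\right) C = \left(4^{3} + 9\right) \frac{1}{18} = \left(64 + 9\right) \frac{1}{18} = 73 \cdot \frac{1}{18} = \frac{73}{18}$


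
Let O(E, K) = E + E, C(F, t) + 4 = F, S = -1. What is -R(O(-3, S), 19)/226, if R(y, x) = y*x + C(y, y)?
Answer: 62/113 ≈ 0.54867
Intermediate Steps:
C(F, t) = -4 + F
O(E, K) = 2*E
R(y, x) = -4 + y + x*y (R(y, x) = y*x + (-4 + y) = x*y + (-4 + y) = -4 + y + x*y)
-R(O(-3, S), 19)/226 = -(-4 + 2*(-3) + 19*(2*(-3)))/226 = -(-4 - 6 + 19*(-6))*(1/226) = -(-4 - 6 - 114)*(1/226) = -1*(-124)*(1/226) = 124*(1/226) = 62/113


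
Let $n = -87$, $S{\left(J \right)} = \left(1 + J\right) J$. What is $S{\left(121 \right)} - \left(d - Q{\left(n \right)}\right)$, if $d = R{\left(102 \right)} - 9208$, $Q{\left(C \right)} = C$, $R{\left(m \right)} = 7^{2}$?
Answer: $23834$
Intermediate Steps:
$S{\left(J \right)} = J \left(1 + J\right)$
$R{\left(m \right)} = 49$
$d = -9159$ ($d = 49 - 9208 = -9159$)
$S{\left(121 \right)} - \left(d - Q{\left(n \right)}\right) = 121 \left(1 + 121\right) - \left(-9159 - -87\right) = 121 \cdot 122 - \left(-9159 + 87\right) = 14762 - -9072 = 14762 + 9072 = 23834$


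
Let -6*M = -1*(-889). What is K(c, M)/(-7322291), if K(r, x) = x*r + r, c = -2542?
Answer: -1122293/21966873 ≈ -0.051090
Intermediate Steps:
M = -889/6 (M = -(-1)*(-889)/6 = -1/6*889 = -889/6 ≈ -148.17)
K(r, x) = r + r*x (K(r, x) = r*x + r = r + r*x)
K(c, M)/(-7322291) = -2542*(1 - 889/6)/(-7322291) = -2542*(-883/6)*(-1/7322291) = (1122293/3)*(-1/7322291) = -1122293/21966873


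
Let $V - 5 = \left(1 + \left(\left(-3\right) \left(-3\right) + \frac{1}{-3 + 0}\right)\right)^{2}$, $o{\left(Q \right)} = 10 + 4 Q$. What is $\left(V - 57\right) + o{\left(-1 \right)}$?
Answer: $\frac{427}{9} \approx 47.444$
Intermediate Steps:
$V = \frac{886}{9}$ ($V = 5 + \left(1 + \left(\left(-3\right) \left(-3\right) + \frac{1}{-3 + 0}\right)\right)^{2} = 5 + \left(1 + \left(9 + \frac{1}{-3}\right)\right)^{2} = 5 + \left(1 + \left(9 - \frac{1}{3}\right)\right)^{2} = 5 + \left(1 + \frac{26}{3}\right)^{2} = 5 + \left(\frac{29}{3}\right)^{2} = 5 + \frac{841}{9} = \frac{886}{9} \approx 98.444$)
$\left(V - 57\right) + o{\left(-1 \right)} = \left(\frac{886}{9} - 57\right) + \left(10 + 4 \left(-1\right)\right) = \frac{373}{9} + \left(10 - 4\right) = \frac{373}{9} + 6 = \frac{427}{9}$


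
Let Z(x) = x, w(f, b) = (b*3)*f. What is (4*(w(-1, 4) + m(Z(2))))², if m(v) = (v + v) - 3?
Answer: 1936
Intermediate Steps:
w(f, b) = 3*b*f (w(f, b) = (3*b)*f = 3*b*f)
m(v) = -3 + 2*v (m(v) = 2*v - 3 = -3 + 2*v)
(4*(w(-1, 4) + m(Z(2))))² = (4*(3*4*(-1) + (-3 + 2*2)))² = (4*(-12 + (-3 + 4)))² = (4*(-12 + 1))² = (4*(-11))² = (-44)² = 1936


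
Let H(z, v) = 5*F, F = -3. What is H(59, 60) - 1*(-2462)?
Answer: 2447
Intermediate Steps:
H(z, v) = -15 (H(z, v) = 5*(-3) = -15)
H(59, 60) - 1*(-2462) = -15 - 1*(-2462) = -15 + 2462 = 2447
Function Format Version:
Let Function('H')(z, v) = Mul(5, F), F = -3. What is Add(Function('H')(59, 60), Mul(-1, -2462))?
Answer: 2447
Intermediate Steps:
Function('H')(z, v) = -15 (Function('H')(z, v) = Mul(5, -3) = -15)
Add(Function('H')(59, 60), Mul(-1, -2462)) = Add(-15, Mul(-1, -2462)) = Add(-15, 2462) = 2447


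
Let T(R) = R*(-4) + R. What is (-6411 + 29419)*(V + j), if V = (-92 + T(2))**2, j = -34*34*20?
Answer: -310976128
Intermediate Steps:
j = -23120 (j = -1156*20 = -23120)
T(R) = -3*R (T(R) = -4*R + R = -3*R)
V = 9604 (V = (-92 - 3*2)**2 = (-92 - 6)**2 = (-98)**2 = 9604)
(-6411 + 29419)*(V + j) = (-6411 + 29419)*(9604 - 23120) = 23008*(-13516) = -310976128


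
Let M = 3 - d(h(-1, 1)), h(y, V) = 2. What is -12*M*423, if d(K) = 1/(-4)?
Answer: -16497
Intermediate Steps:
d(K) = -¼
M = 13/4 (M = 3 - 1*(-¼) = 3 + ¼ = 13/4 ≈ 3.2500)
-12*M*423 = -12*13/4*423 = -39*423 = -16497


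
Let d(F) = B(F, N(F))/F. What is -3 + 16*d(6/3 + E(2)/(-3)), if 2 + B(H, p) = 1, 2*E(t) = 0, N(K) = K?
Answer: -11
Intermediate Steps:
E(t) = 0 (E(t) = (½)*0 = 0)
B(H, p) = -1 (B(H, p) = -2 + 1 = -1)
d(F) = -1/F
-3 + 16*d(6/3 + E(2)/(-3)) = -3 + 16*(-1/(6/3 + 0/(-3))) = -3 + 16*(-1/(6*(⅓) + 0*(-⅓))) = -3 + 16*(-1/(2 + 0)) = -3 + 16*(-1/2) = -3 + 16*(-1*½) = -3 + 16*(-½) = -3 - 8 = -11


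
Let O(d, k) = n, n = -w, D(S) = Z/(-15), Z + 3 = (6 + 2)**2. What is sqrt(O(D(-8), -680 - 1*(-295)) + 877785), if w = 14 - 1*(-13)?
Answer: sqrt(877758) ≈ 936.89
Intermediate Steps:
w = 27 (w = 14 + 13 = 27)
Z = 61 (Z = -3 + (6 + 2)**2 = -3 + 8**2 = -3 + 64 = 61)
D(S) = -61/15 (D(S) = 61/(-15) = 61*(-1/15) = -61/15)
n = -27 (n = -1*27 = -27)
O(d, k) = -27
sqrt(O(D(-8), -680 - 1*(-295)) + 877785) = sqrt(-27 + 877785) = sqrt(877758)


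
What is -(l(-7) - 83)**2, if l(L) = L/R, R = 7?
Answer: -7056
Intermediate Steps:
l(L) = L/7
-(l(-7) - 83)**2 = -((1/7)*(-7) - 83)**2 = -(-1 - 83)**2 = -1*(-84)**2 = -1*7056 = -7056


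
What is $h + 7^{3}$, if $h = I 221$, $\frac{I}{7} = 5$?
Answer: $8078$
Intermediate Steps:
$I = 35$ ($I = 7 \cdot 5 = 35$)
$h = 7735$ ($h = 35 \cdot 221 = 7735$)
$h + 7^{3} = 7735 + 7^{3} = 7735 + 343 = 8078$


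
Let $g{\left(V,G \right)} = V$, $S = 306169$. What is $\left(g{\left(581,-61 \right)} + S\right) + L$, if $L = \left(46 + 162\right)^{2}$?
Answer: $350014$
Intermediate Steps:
$L = 43264$ ($L = 208^{2} = 43264$)
$\left(g{\left(581,-61 \right)} + S\right) + L = \left(581 + 306169\right) + 43264 = 306750 + 43264 = 350014$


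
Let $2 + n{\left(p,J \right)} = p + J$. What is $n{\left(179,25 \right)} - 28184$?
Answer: $-27982$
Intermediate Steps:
$n{\left(p,J \right)} = -2 + J + p$ ($n{\left(p,J \right)} = -2 + \left(p + J\right) = -2 + \left(J + p\right) = -2 + J + p$)
$n{\left(179,25 \right)} - 28184 = \left(-2 + 25 + 179\right) - 28184 = 202 - 28184 = -27982$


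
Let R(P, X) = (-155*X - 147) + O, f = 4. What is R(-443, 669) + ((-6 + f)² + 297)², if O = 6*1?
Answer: -13235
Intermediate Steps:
O = 6
R(P, X) = -141 - 155*X (R(P, X) = (-155*X - 147) + 6 = (-147 - 155*X) + 6 = -141 - 155*X)
R(-443, 669) + ((-6 + f)² + 297)² = (-141 - 155*669) + ((-6 + 4)² + 297)² = (-141 - 103695) + ((-2)² + 297)² = -103836 + (4 + 297)² = -103836 + 301² = -103836 + 90601 = -13235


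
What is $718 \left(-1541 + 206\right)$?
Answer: $-958530$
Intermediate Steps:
$718 \left(-1541 + 206\right) = 718 \left(-1335\right) = -958530$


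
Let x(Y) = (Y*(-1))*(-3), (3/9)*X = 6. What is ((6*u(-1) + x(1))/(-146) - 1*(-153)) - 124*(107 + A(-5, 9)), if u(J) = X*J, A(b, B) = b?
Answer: -1824165/146 ≈ -12494.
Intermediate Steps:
X = 18 (X = 3*6 = 18)
u(J) = 18*J
x(Y) = 3*Y (x(Y) = -Y*(-3) = 3*Y)
((6*u(-1) + x(1))/(-146) - 1*(-153)) - 124*(107 + A(-5, 9)) = ((6*(18*(-1)) + 3*1)/(-146) - 1*(-153)) - 124*(107 - 5) = ((6*(-18) + 3)*(-1/146) + 153) - 124*102 = ((-108 + 3)*(-1/146) + 153) - 12648 = (-105*(-1/146) + 153) - 12648 = (105/146 + 153) - 12648 = 22443/146 - 12648 = -1824165/146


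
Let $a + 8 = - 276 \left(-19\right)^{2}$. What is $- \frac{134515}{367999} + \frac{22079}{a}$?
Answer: $- \frac{21528662581}{36668892356} \approx -0.58711$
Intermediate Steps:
$a = -99644$ ($a = -8 - 276 \left(-19\right)^{2} = -8 - 99636 = -99644$)
$- \frac{134515}{367999} + \frac{22079}{a} = - \frac{134515}{367999} + \frac{22079}{-99644} = \left(-134515\right) \frac{1}{367999} + 22079 \left(- \frac{1}{99644}\right) = - \frac{134515}{367999} - \frac{22079}{99644} = - \frac{21528662581}{36668892356}$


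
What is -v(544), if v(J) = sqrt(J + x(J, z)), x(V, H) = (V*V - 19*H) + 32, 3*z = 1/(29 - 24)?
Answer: -sqrt(66714915)/15 ≈ -544.53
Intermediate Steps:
z = 1/15 (z = 1/(3*(29 - 24)) = (1/3)/5 = (1/3)*(1/5) = 1/15 ≈ 0.066667)
x(V, H) = 32 + V**2 - 19*H (x(V, H) = (V**2 - 19*H) + 32 = 32 + V**2 - 19*H)
v(J) = sqrt(461/15 + J + J**2) (v(J) = sqrt(J + (32 + J**2 - 19*1/15)) = sqrt(J + (32 + J**2 - 19/15)) = sqrt(J + (461/15 + J**2)) = sqrt(461/15 + J + J**2))
-v(544) = -sqrt(6915 + 225*544 + 225*544**2)/15 = -sqrt(6915 + 122400 + 225*295936)/15 = -sqrt(6915 + 122400 + 66585600)/15 = -sqrt(66714915)/15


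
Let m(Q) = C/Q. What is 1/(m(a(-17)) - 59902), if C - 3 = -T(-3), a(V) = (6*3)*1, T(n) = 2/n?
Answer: -54/3234697 ≈ -1.6694e-5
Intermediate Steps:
a(V) = 18 (a(V) = 18*1 = 18)
C = 11/3 (C = 3 - 2/(-3) = 3 - 2*(-1)/3 = 3 - 1*(-⅔) = 3 + ⅔ = 11/3 ≈ 3.6667)
m(Q) = 11/(3*Q)
1/(m(a(-17)) - 59902) = 1/((11/3)/18 - 59902) = 1/((11/3)*(1/18) - 59902) = 1/(11/54 - 59902) = 1/(-3234697/54) = -54/3234697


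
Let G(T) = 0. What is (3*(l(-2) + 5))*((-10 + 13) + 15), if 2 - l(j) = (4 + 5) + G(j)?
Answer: -108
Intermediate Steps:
l(j) = -7 (l(j) = 2 - ((4 + 5) + 0) = 2 - (9 + 0) = 2 - 1*9 = 2 - 9 = -7)
(3*(l(-2) + 5))*((-10 + 13) + 15) = (3*(-7 + 5))*((-10 + 13) + 15) = (3*(-2))*(3 + 15) = -6*18 = -108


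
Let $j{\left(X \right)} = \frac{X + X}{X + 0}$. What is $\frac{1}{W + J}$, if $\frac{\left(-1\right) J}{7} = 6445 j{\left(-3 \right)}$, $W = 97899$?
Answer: $\frac{1}{7669} \approx 0.0001304$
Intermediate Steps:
$j{\left(X \right)} = 2$ ($j{\left(X \right)} = \frac{2 X}{X} = 2$)
$J = -90230$ ($J = - 7 \cdot 6445 \cdot 2 = \left(-7\right) 12890 = -90230$)
$\frac{1}{W + J} = \frac{1}{97899 - 90230} = \frac{1}{7669}$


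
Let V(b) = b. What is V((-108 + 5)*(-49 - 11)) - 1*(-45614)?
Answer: 51794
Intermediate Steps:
V((-108 + 5)*(-49 - 11)) - 1*(-45614) = (-108 + 5)*(-49 - 11) - 1*(-45614) = -103*(-60) + 45614 = 6180 + 45614 = 51794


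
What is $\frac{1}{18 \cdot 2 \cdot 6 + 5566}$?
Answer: $\frac{1}{5782} \approx 0.00017295$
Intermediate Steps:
$\frac{1}{18 \cdot 2 \cdot 6 + 5566} = \frac{1}{36 \cdot 6 + 5566} = \frac{1}{216 + 5566} = \frac{1}{5782}$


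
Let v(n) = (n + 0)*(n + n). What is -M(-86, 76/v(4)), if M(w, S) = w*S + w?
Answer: 1161/4 ≈ 290.25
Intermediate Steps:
v(n) = 2*n**2 (v(n) = n*(2*n) = 2*n**2)
M(w, S) = w + S*w (M(w, S) = S*w + w = w + S*w)
-M(-86, 76/v(4)) = -(-86)*(1 + 76/((2*4**2))) = -(-86)*(1 + 76/((2*16))) = -(-86)*(1 + 76/32) = -(-86)*(1 + 76*(1/32)) = -(-86)*(1 + 19/8) = -(-86)*27/8 = -1*(-1161/4) = 1161/4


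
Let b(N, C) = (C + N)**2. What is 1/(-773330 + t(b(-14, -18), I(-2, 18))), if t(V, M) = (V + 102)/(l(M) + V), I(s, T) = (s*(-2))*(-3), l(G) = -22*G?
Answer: -644/498023957 ≈ -1.2931e-6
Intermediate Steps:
I(s, T) = 6*s (I(s, T) = -2*s*(-3) = 6*s)
t(V, M) = (102 + V)/(V - 22*M) (t(V, M) = (V + 102)/(-22*M + V) = (102 + V)/(V - 22*M))
1/(-773330 + t(b(-14, -18), I(-2, 18))) = 1/(-773330 + (-102 - (-18 - 14)**2)/(-(-18 - 14)**2 + 22*(6*(-2)))) = 1/(-773330 + (-102 - 1*(-32)**2)/(-1*(-32)**2 + 22*(-12))) = 1/(-773330 + (-102 - 1*1024)/(-1*1024 - 264)) = 1/(-773330 + (-102 - 1024)/(-1024 - 264)) = 1/(-773330 - 1126/(-1288)) = 1/(-773330 - 1/1288*(-1126)) = 1/(-773330 + 563/644) = 1/(-498023957/644) = -644/498023957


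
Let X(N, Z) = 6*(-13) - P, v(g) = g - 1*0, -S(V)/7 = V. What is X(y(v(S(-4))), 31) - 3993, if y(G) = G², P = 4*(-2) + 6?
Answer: -4069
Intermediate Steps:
S(V) = -7*V
v(g) = g (v(g) = g + 0 = g)
P = -2 (P = -8 + 6 = -2)
X(N, Z) = -76 (X(N, Z) = 6*(-13) - 1*(-2) = -78 + 2 = -76)
X(y(v(S(-4))), 31) - 3993 = -76 - 3993 = -4069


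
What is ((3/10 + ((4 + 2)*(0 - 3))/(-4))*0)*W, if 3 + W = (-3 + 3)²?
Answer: 0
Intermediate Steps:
W = -3 (W = -3 + (-3 + 3)² = -3 + 0² = -3 + 0 = -3)
((3/10 + ((4 + 2)*(0 - 3))/(-4))*0)*W = ((3/10 + ((4 + 2)*(0 - 3))/(-4))*0)*(-3) = ((3*(⅒) + (6*(-3))*(-¼))*0)*(-3) = ((3/10 - 18*(-¼))*0)*(-3) = ((3/10 + 9/2)*0)*(-3) = ((24/5)*0)*(-3) = 0*(-3) = 0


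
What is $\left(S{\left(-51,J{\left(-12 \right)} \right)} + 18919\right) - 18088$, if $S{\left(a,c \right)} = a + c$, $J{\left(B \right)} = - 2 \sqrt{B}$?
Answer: $780 - 4 i \sqrt{3} \approx 780.0 - 6.9282 i$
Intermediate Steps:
$\left(S{\left(-51,J{\left(-12 \right)} \right)} + 18919\right) - 18088 = \left(\left(-51 - 2 \sqrt{-12}\right) + 18919\right) - 18088 = \left(\left(-51 - 2 \cdot 2 i \sqrt{3}\right) + 18919\right) - 18088 = \left(\left(-51 - 4 i \sqrt{3}\right) + 18919\right) - 18088 = \left(18868 - 4 i \sqrt{3}\right) - 18088 = 780 - 4 i \sqrt{3}$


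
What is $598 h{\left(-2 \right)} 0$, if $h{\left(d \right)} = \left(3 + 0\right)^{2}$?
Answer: $0$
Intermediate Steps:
$h{\left(d \right)} = 9$ ($h{\left(d \right)} = 3^{2} = 9$)
$598 h{\left(-2 \right)} 0 = 598 \cdot 9 \cdot 0 = 598 \cdot 0 = 0$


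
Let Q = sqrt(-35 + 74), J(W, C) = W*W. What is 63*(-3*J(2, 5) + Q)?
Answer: -756 + 63*sqrt(39) ≈ -362.56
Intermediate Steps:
J(W, C) = W**2
Q = sqrt(39) ≈ 6.2450
63*(-3*J(2, 5) + Q) = 63*(-3*2**2 + sqrt(39)) = 63*(-3*4 + sqrt(39)) = 63*(-12 + sqrt(39)) = -756 + 63*sqrt(39)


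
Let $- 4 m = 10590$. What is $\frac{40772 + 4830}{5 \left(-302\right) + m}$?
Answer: $- \frac{91204}{8315} \approx -10.969$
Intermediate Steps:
$m = - \frac{5295}{2}$ ($m = \left(- \frac{1}{4}\right) 10590 = - \frac{5295}{2} \approx -2647.5$)
$\frac{40772 + 4830}{5 \left(-302\right) + m} = \frac{40772 + 4830}{5 \left(-302\right) - \frac{5295}{2}} = \frac{45602}{-1510 - \frac{5295}{2}} = \frac{45602}{- \frac{8315}{2}} = 45602 \left(- \frac{2}{8315}\right) = - \frac{91204}{8315}$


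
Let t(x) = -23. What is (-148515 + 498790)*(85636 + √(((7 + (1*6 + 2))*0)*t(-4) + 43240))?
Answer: 29996149900 + 700550*√10810 ≈ 3.0069e+10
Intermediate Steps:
(-148515 + 498790)*(85636 + √(((7 + (1*6 + 2))*0)*t(-4) + 43240)) = (-148515 + 498790)*(85636 + √(((7 + (1*6 + 2))*0)*(-23) + 43240)) = 350275*(85636 + √(((7 + (6 + 2))*0)*(-23) + 43240)) = 350275*(85636 + √(((7 + 8)*0)*(-23) + 43240)) = 350275*(85636 + √((15*0)*(-23) + 43240)) = 350275*(85636 + √(0*(-23) + 43240)) = 350275*(85636 + √(0 + 43240)) = 350275*(85636 + √43240) = 350275*(85636 + 2*√10810) = 29996149900 + 700550*√10810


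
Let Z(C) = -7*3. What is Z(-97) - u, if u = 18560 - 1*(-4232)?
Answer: -22813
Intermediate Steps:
u = 22792 (u = 18560 + 4232 = 22792)
Z(C) = -21
Z(-97) - u = -21 - 1*22792 = -21 - 22792 = -22813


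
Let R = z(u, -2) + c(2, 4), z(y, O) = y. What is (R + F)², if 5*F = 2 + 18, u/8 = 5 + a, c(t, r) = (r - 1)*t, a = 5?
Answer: 8100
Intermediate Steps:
c(t, r) = t*(-1 + r) (c(t, r) = (-1 + r)*t = t*(-1 + r))
u = 80 (u = 8*(5 + 5) = 8*10 = 80)
F = 4 (F = (2 + 18)/5 = (⅕)*20 = 4)
R = 86 (R = 80 + 2*(-1 + 4) = 80 + 2*3 = 80 + 6 = 86)
(R + F)² = (86 + 4)² = 90² = 8100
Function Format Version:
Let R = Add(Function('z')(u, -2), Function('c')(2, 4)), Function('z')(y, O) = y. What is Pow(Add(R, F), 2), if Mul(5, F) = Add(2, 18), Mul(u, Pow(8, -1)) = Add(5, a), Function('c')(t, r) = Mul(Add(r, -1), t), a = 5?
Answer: 8100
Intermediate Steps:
Function('c')(t, r) = Mul(t, Add(-1, r)) (Function('c')(t, r) = Mul(Add(-1, r), t) = Mul(t, Add(-1, r)))
u = 80 (u = Mul(8, Add(5, 5)) = Mul(8, 10) = 80)
F = 4 (F = Mul(Rational(1, 5), Add(2, 18)) = Mul(Rational(1, 5), 20) = 4)
R = 86 (R = Add(80, Mul(2, Add(-1, 4))) = Add(80, Mul(2, 3)) = Add(80, 6) = 86)
Pow(Add(R, F), 2) = Pow(Add(86, 4), 2) = Pow(90, 2) = 8100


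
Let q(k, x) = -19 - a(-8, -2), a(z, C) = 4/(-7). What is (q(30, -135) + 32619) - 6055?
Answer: 185819/7 ≈ 26546.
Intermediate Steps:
a(z, C) = -4/7 (a(z, C) = 4*(-⅐) = -4/7)
q(k, x) = -129/7 (q(k, x) = -19 - 1*(-4/7) = -19 + 4/7 = -129/7)
(q(30, -135) + 32619) - 6055 = (-129/7 + 32619) - 6055 = 228204/7 - 6055 = 185819/7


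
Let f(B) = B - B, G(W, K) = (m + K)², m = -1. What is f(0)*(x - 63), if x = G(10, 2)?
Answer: 0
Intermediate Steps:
G(W, K) = (-1 + K)²
f(B) = 0
x = 1 (x = (-1 + 2)² = 1² = 1)
f(0)*(x - 63) = 0*(1 - 63) = 0*(-62) = 0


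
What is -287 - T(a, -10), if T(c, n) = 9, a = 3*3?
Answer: -296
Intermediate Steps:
a = 9
-287 - T(a, -10) = -287 - 1*9 = -287 - 9 = -296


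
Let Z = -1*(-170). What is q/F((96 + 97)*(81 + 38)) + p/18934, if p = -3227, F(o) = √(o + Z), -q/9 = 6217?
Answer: -3227/18934 - 55953*√23137/23137 ≈ -368.02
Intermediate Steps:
Z = 170
q = -55953 (q = -9*6217 = -55953)
F(o) = √(170 + o) (F(o) = √(o + 170) = √(170 + o))
q/F((96 + 97)*(81 + 38)) + p/18934 = -55953/√(170 + (96 + 97)*(81 + 38)) - 3227/18934 = -55953/√(170 + 193*119) - 3227*1/18934 = -55953/√(170 + 22967) - 3227/18934 = -55953*√23137/23137 - 3227/18934 = -3227/18934 - 55953*√23137/23137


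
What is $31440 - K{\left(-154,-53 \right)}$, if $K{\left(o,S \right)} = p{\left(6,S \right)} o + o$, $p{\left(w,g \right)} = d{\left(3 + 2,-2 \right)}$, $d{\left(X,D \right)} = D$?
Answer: $31286$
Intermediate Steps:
$p{\left(w,g \right)} = -2$
$K{\left(o,S \right)} = - o$ ($K{\left(o,S \right)} = - 2 o + o = - o$)
$31440 - K{\left(-154,-53 \right)} = 31440 - \left(-1\right) \left(-154\right) = 31440 - 154 = 31286$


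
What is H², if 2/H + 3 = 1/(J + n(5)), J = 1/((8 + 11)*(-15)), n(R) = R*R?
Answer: 203005504/444661569 ≈ 0.45654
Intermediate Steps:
n(R) = R²
J = -1/285 (J = -1/15/19 = (1/19)*(-1/15) = -1/285 ≈ -0.0035088)
H = -14248/21087 (H = 2/(-3 + 1/(-1/285 + 5²)) = 2/(-3 + 1/(-1/285 + 25)) = 2/(-3 + 1/(7124/285)) = 2/(-3 + 285/7124) = 2/(-21087/7124) = 2*(-7124/21087) = -14248/21087 ≈ -0.67568)
H² = (-14248/21087)² = 203005504/444661569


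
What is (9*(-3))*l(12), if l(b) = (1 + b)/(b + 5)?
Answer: -351/17 ≈ -20.647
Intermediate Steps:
l(b) = (1 + b)/(5 + b)
(9*(-3))*l(12) = (9*(-3))*((1 + 12)/(5 + 12)) = -27*13/17 = -351/17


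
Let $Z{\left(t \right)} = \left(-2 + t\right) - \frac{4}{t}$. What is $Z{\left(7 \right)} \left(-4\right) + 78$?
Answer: $\frac{422}{7} \approx 60.286$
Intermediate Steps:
$Z{\left(t \right)} = -2 + t - \frac{4}{t}$
$Z{\left(7 \right)} \left(-4\right) + 78 = \left(-2 + 7 - \frac{4}{7}\right) \left(-4\right) + 78 = \frac{31}{7} \left(-4\right) + 78 = - \frac{124}{7} + 78 = \frac{422}{7}$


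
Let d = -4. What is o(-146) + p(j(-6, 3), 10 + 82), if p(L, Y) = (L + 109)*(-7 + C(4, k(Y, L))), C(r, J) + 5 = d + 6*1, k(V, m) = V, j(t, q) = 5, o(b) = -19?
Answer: -1159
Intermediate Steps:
C(r, J) = -3 (C(r, J) = -5 + (-4 + 6*1) = -5 + (-4 + 6) = -5 + 2 = -3)
p(L, Y) = -1090 - 10*L (p(L, Y) = (L + 109)*(-7 - 3) = (109 + L)*(-10) = -1090 - 10*L)
o(-146) + p(j(-6, 3), 10 + 82) = -19 + (-1090 - 10*5) = -19 + (-1090 - 50) = -19 - 1140 = -1159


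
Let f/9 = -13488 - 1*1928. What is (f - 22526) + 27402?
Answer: -133868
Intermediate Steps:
f = -138744 (f = 9*(-13488 - 1*1928) = 9*(-13488 - 1928) = 9*(-15416) = -138744)
(f - 22526) + 27402 = (-138744 - 22526) + 27402 = -161270 + 27402 = -133868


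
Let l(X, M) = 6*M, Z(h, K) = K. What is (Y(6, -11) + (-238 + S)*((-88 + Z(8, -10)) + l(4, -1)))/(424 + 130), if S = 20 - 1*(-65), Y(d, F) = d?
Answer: 7959/277 ≈ 28.733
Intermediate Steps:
S = 85 (S = 20 + 65 = 85)
(Y(6, -11) + (-238 + S)*((-88 + Z(8, -10)) + l(4, -1)))/(424 + 130) = (6 + (-238 + 85)*((-88 - 10) + 6*(-1)))/(424 + 130) = (6 - 153*(-98 - 6))/554 = (6 - 153*(-104))*(1/554) = (6 + 15912)*(1/554) = 15918*(1/554) = 7959/277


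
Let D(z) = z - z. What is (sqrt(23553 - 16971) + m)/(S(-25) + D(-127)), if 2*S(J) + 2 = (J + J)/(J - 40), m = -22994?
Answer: 149461/4 - 13*sqrt(6582)/8 ≈ 37233.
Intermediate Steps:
S(J) = -1 + J/(-40 + J) (S(J) = -1 + ((J + J)/(J - 40))/2 = -1 + ((2*J)/(-40 + J))/2 = -1 + (2*J/(-40 + J))/2 = -1 + J/(-40 + J))
D(z) = 0
(sqrt(23553 - 16971) + m)/(S(-25) + D(-127)) = (sqrt(23553 - 16971) - 22994)/(40/(-40 - 25) + 0) = (sqrt(6582) - 22994)/(40/(-65) + 0) = (-22994 + sqrt(6582))/(40*(-1/65) + 0) = (-22994 + sqrt(6582))/(-8/13 + 0) = (-22994 + sqrt(6582))/(-8/13) = (-22994 + sqrt(6582))*(-13/8) = 149461/4 - 13*sqrt(6582)/8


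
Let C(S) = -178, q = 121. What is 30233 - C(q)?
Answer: 30411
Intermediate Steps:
30233 - C(q) = 30233 - 1*(-178) = 30233 + 178 = 30411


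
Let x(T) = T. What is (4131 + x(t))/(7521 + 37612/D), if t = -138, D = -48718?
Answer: 8842317/16653203 ≈ 0.53097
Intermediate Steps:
(4131 + x(t))/(7521 + 37612/D) = (4131 - 138)/(7521 + 37612/(-48718)) = 3993/(7521 + 37612*(-1/48718)) = 3993/(7521 - 18806/24359) = 3993/(183185233/24359) = 3993*(24359/183185233) = 8842317/16653203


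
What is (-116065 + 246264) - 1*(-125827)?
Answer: 256026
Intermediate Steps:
(-116065 + 246264) - 1*(-125827) = 130199 + 125827 = 256026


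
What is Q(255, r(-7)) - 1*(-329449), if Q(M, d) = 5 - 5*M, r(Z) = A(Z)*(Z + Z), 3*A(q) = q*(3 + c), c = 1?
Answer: 328179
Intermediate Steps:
A(q) = 4*q/3 (A(q) = (q*(3 + 1))/3 = (q*4)/3 = (4*q)/3 = 4*q/3)
r(Z) = 8*Z²/3 (r(Z) = (4*Z/3)*(Z + Z) = (4*Z/3)*(2*Z) = 8*Z²/3)
Q(255, r(-7)) - 1*(-329449) = (5 - 5*255) - 1*(-329449) = (5 - 1275) + 329449 = -1270 + 329449 = 328179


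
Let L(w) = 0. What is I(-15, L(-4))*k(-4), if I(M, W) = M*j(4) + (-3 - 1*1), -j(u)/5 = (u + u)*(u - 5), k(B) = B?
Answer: 2416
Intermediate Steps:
j(u) = -10*u*(-5 + u) (j(u) = -5*(u + u)*(u - 5) = -5*2*u*(-5 + u) = -10*u*(-5 + u))
I(M, W) = -4 + 40*M (I(M, W) = M*(10*4*(5 - 1*4)) + (-3 - 1*1) = M*(10*4*(5 - 4)) + (-3 - 1) = M*(10*4*1) - 4 = M*40 - 4 = 40*M - 4 = -4 + 40*M)
I(-15, L(-4))*k(-4) = (-4 + 40*(-15))*(-4) = (-4 - 600)*(-4) = -604*(-4) = 2416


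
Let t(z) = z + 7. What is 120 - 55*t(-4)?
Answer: -45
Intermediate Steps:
t(z) = 7 + z
120 - 55*t(-4) = 120 - 55*(7 - 4) = 120 - 55*3 = 120 - 165 = -45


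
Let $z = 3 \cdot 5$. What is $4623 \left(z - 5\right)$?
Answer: $46230$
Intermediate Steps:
$z = 15$
$4623 \left(z - 5\right) = 4623 \left(15 - 5\right) = 4623 \cdot 10 = 46230$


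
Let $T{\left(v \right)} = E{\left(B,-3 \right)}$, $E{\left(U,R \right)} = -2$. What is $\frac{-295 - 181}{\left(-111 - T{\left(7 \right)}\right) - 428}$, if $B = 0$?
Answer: $\frac{476}{537} \approx 0.88641$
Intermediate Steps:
$T{\left(v \right)} = -2$
$\frac{-295 - 181}{\left(-111 - T{\left(7 \right)}\right) - 428} = \frac{-295 - 181}{\left(-111 - -2\right) - 428} = - \frac{476}{\left(-111 + 2\right) - 428} = - \frac{476}{-109 - 428} = - \frac{476}{-537} = \left(-476\right) \left(- \frac{1}{537}\right) = \frac{476}{537}$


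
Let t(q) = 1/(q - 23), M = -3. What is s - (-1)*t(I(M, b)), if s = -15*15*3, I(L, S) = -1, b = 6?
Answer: -16201/24 ≈ -675.04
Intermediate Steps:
t(q) = 1/(-23 + q)
s = -675 (s = -225*3 = -675)
s - (-1)*t(I(M, b)) = -675 - (-1)/(-23 - 1) = -675 - (-1)/(-24) = -675 - (-1)*(-1)/24 = -675 - 1*1/24 = -675 - 1/24 = -16201/24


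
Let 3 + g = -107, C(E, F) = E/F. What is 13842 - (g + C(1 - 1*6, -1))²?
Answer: 2817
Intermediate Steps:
g = -110 (g = -3 - 107 = -110)
13842 - (g + C(1 - 1*6, -1))² = 13842 - (-110 + (1 - 1*6)/(-1))² = 13842 - (-110 + (1 - 6)*(-1))² = 13842 - (-110 - 5*(-1))² = 13842 - (-110 + 5)² = 13842 - 1*(-105)² = 13842 - 1*11025 = 13842 - 11025 = 2817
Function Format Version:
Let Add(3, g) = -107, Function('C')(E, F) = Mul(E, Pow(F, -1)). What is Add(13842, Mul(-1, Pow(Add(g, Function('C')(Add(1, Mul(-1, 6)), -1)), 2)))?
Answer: 2817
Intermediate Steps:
g = -110 (g = Add(-3, -107) = -110)
Add(13842, Mul(-1, Pow(Add(g, Function('C')(Add(1, Mul(-1, 6)), -1)), 2))) = Add(13842, Mul(-1, Pow(Add(-110, Mul(Add(1, Mul(-1, 6)), Pow(-1, -1))), 2))) = Add(13842, Mul(-1, Pow(Add(-110, Mul(Add(1, -6), -1)), 2))) = Add(13842, Mul(-1, Pow(Add(-110, Mul(-5, -1)), 2))) = Add(13842, Mul(-1, Pow(Add(-110, 5), 2))) = Add(13842, Mul(-1, Pow(-105, 2))) = Add(13842, Mul(-1, 11025)) = Add(13842, -11025) = 2817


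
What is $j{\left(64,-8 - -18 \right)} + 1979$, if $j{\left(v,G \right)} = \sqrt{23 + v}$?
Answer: $1979 + \sqrt{87} \approx 1988.3$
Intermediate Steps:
$j{\left(64,-8 - -18 \right)} + 1979 = \sqrt{23 + 64} + 1979 = \sqrt{87} + 1979 = 1979 + \sqrt{87}$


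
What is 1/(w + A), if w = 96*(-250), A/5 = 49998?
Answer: 1/225990 ≈ 4.4250e-6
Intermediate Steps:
A = 249990 (A = 5*49998 = 249990)
w = -24000
1/(w + A) = 1/(-24000 + 249990) = 1/225990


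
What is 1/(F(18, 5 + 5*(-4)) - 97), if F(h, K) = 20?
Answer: -1/77 ≈ -0.012987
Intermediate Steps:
1/(F(18, 5 + 5*(-4)) - 97) = 1/(20 - 97) = 1/(-77) = -1/77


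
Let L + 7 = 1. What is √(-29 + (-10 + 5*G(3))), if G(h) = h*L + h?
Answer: I*√114 ≈ 10.677*I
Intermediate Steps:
L = -6 (L = -7 + 1 = -6)
G(h) = -5*h (G(h) = h*(-6) + h = -6*h + h = -5*h)
√(-29 + (-10 + 5*G(3))) = √(-29 + (-10 + 5*(-5*3))) = √(-29 + (-10 + 5*(-15))) = √(-29 + (-10 - 75)) = √(-29 - 85) = √(-114) = I*√114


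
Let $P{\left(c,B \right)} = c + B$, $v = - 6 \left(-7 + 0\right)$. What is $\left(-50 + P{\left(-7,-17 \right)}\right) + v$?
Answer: $-32$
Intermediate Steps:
$v = 42$ ($v = \left(-6\right) \left(-7\right) = 42$)
$P{\left(c,B \right)} = B + c$
$\left(-50 + P{\left(-7,-17 \right)}\right) + v = \left(-50 - 24\right) + 42 = -74 + 42 = -32$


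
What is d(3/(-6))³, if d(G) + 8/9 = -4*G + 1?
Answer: 6859/729 ≈ 9.4088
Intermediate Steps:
d(G) = ⅑ - 4*G (d(G) = -8/9 + (-4*G + 1) = -8/9 + (1 - 4*G) = ⅑ - 4*G)
d(3/(-6))³ = (⅑ - 12/(-6))³ = (⅑ - 12*(-1)/6)³ = (⅑ - 4*(-½))³ = (⅑ + 2)³ = (19/9)³ = 6859/729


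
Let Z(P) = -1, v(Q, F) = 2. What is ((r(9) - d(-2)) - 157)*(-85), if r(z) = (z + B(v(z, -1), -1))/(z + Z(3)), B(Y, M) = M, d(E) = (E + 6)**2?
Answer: 14620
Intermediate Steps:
d(E) = (6 + E)**2
r(z) = 1 (r(z) = (z - 1)/(z - 1) = (-1 + z)/(-1 + z) = 1)
((r(9) - d(-2)) - 157)*(-85) = ((1 - (6 - 2)**2) - 157)*(-85) = ((1 - 1*4**2) - 157)*(-85) = ((1 - 1*16) - 157)*(-85) = ((1 - 16) - 157)*(-85) = (-15 - 157)*(-85) = -172*(-85) = 14620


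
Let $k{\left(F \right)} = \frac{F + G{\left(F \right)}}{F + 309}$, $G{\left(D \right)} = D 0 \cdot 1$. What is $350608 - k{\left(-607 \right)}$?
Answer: $\frac{104480577}{298} \approx 3.5061 \cdot 10^{5}$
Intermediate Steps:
$G{\left(D \right)} = 0$ ($G{\left(D \right)} = 0 \cdot 1 = 0$)
$k{\left(F \right)} = \frac{F}{309 + F}$ ($k{\left(F \right)} = \frac{F + 0}{F + 309} = \frac{F}{309 + F}$)
$350608 - k{\left(-607 \right)} = 350608 - - \frac{607}{309 - 607} = 350608 - - \frac{607}{-298} = 350608 - \left(-607\right) \left(- \frac{1}{298}\right) = 350608 - \frac{607}{298} = \frac{104480577}{298}$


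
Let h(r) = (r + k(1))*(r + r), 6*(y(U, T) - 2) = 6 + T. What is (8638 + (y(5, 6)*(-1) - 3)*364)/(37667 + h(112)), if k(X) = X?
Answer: 290/2999 ≈ 0.096699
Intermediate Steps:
y(U, T) = 3 + T/6 (y(U, T) = 2 + (6 + T)/6 = 2 + (1 + T/6) = 3 + T/6)
h(r) = 2*r*(1 + r) (h(r) = (r + 1)*(r + r) = (1 + r)*(2*r) = 2*r*(1 + r))
(8638 + (y(5, 6)*(-1) - 3)*364)/(37667 + h(112)) = (8638 + ((3 + (1/6)*6)*(-1) - 3)*364)/(37667 + 2*112*(1 + 112)) = (8638 + ((3 + 1)*(-1) - 3)*364)/(37667 + 2*112*113) = (8638 + (4*(-1) - 3)*364)/(37667 + 25312) = (8638 + (-4 - 3)*364)/62979 = (8638 - 7*364)*(1/62979) = (8638 - 2548)*(1/62979) = 6090*(1/62979) = 290/2999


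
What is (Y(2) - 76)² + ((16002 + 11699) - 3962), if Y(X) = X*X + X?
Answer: 28639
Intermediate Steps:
Y(X) = X + X² (Y(X) = X² + X = X + X²)
(Y(2) - 76)² + ((16002 + 11699) - 3962) = (2*(1 + 2) - 76)² + ((16002 + 11699) - 3962) = (2*3 - 76)² + (27701 - 3962) = (6 - 76)² + 23739 = (-70)² + 23739 = 4900 + 23739 = 28639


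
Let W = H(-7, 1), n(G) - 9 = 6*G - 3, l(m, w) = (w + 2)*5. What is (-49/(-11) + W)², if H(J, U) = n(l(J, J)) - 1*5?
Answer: 2528100/121 ≈ 20893.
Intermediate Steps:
l(m, w) = 10 + 5*w (l(m, w) = (2 + w)*5 = 10 + 5*w)
n(G) = 6 + 6*G (n(G) = 9 + (6*G - 3) = 9 + (-3 + 6*G) = 6 + 6*G)
H(J, U) = 61 + 30*J (H(J, U) = (6 + 6*(10 + 5*J)) - 1*5 = (6 + (60 + 30*J)) - 5 = (66 + 30*J) - 5 = 61 + 30*J)
W = -149 (W = 61 + 30*(-7) = 61 - 210 = -149)
(-49/(-11) + W)² = (-49/(-11) - 149)² = (-49*(-1/11) - 149)² = (49/11 - 149)² = (-1590/11)² = 2528100/121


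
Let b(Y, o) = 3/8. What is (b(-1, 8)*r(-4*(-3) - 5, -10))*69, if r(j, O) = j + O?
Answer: -621/8 ≈ -77.625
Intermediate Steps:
r(j, O) = O + j
b(Y, o) = 3/8 (b(Y, o) = 3*(⅛) = 3/8)
(b(-1, 8)*r(-4*(-3) - 5, -10))*69 = (3*(-10 + (-4*(-3) - 5))/8)*69 = (3*(-10 + (12 - 5))/8)*69 = (3*(-10 + 7)/8)*69 = ((3/8)*(-3))*69 = -9/8*69 = -621/8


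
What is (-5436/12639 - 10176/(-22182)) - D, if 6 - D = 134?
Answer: 1994105292/15575461 ≈ 128.03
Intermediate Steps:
D = -128 (D = 6 - 1*134 = 6 - 134 = -128)
(-5436/12639 - 10176/(-22182)) - D = (-5436/12639 - 10176/(-22182)) - 1*(-128) = (-5436*1/12639 - 10176*(-1/22182)) + 128 = (-1812/4213 + 1696/3697) + 128 = 446284/15575461 + 128 = 1994105292/15575461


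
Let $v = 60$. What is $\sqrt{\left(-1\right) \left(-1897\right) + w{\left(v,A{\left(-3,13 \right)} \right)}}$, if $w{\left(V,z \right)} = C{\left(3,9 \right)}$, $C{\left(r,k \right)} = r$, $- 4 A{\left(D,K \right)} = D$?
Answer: $10 \sqrt{19} \approx 43.589$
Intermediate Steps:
$A{\left(D,K \right)} = - \frac{D}{4}$
$w{\left(V,z \right)} = 3$
$\sqrt{\left(-1\right) \left(-1897\right) + w{\left(v,A{\left(-3,13 \right)} \right)}} = \sqrt{\left(-1\right) \left(-1897\right) + 3} = \sqrt{1897 + 3} = \sqrt{1900} = 10 \sqrt{19}$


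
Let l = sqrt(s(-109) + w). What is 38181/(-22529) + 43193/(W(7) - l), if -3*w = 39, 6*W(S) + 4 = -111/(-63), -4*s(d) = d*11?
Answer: 214959103080/3942777761 - 171433017*sqrt(1147)/2275117 ≈ -2497.4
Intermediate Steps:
s(d) = -11*d/4 (s(d) = -d*11/4 = -11*d/4)
W(S) = -47/126 (W(S) = -2/3 + (-111/(-63))/6 = -2/3 + (-111*(-1/63))/6 = -2/3 + (1/6)*(37/21) = -2/3 + 37/126 = -47/126)
w = -13 (w = -1/3*39 = -13)
l = sqrt(1147)/2 (l = sqrt(-11/4*(-109) - 13) = sqrt(1199/4 - 13) = sqrt(1147/4) = sqrt(1147)/2 ≈ 16.934)
38181/(-22529) + 43193/(W(7) - l) = 38181/(-22529) + 43193/(-47/126 - sqrt(1147)/2) = 38181*(-1/22529) + 43193/(-47/126 - sqrt(1147)/2) = -2937/1733 + 43193/(-47/126 - sqrt(1147)/2)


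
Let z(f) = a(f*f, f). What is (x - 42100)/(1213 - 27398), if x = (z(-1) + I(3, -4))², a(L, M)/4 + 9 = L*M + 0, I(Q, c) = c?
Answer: 40164/26185 ≈ 1.5339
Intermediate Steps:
a(L, M) = -36 + 4*L*M (a(L, M) = -36 + 4*(L*M + 0) = -36 + 4*(L*M) = -36 + 4*L*M)
z(f) = -36 + 4*f³ (z(f) = -36 + 4*(f*f)*f = -36 + 4*f²*f = -36 + 4*f³)
x = 1936 (x = ((-36 + 4*(-1)³) - 4)² = ((-36 + 4*(-1)) - 4)² = ((-36 - 4) - 4)² = (-40 - 4)² = (-44)² = 1936)
(x - 42100)/(1213 - 27398) = (1936 - 42100)/(1213 - 27398) = -40164/(-26185) = -40164*(-1/26185) = 40164/26185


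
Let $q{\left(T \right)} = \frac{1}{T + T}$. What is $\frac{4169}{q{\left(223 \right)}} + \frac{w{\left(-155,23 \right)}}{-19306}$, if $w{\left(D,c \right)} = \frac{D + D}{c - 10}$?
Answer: $\frac{233330984041}{125489} \approx 1.8594 \cdot 10^{6}$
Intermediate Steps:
$w{\left(D,c \right)} = \frac{2 D}{-10 + c}$
$q{\left(T \right)} = \frac{1}{2 T}$
$\frac{4169}{q{\left(223 \right)}} + \frac{w{\left(-155,23 \right)}}{-19306} = \frac{4169}{\frac{1}{2} \cdot \frac{1}{223}} + \frac{2 \left(-155\right) \frac{1}{-10 + 23}}{-19306} = \frac{4169}{\frac{1}{2} \cdot \frac{1}{223}} + 2 \left(-155\right) \frac{1}{13} \left(- \frac{1}{19306}\right) = 4169 \frac{1}{\frac{1}{446}} + 2 \left(-155\right) \frac{1}{13} \left(- \frac{1}{19306}\right) = 4169 \cdot 446 - - \frac{155}{125489} = 1859374 + \frac{155}{125489} = \frac{233330984041}{125489}$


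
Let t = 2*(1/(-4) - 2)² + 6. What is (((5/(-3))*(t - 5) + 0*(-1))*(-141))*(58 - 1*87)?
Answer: -606535/8 ≈ -75817.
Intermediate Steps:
t = 129/8 (t = 2*(-¼ - 2)² + 6 = 2*(-9/4)² + 6 = 2*(81/16) + 6 = 81/8 + 6 = 129/8 ≈ 16.125)
(((5/(-3))*(t - 5) + 0*(-1))*(-141))*(58 - 1*87) = (((5/(-3))*(129/8 - 5) + 0*(-1))*(-141))*(58 - 1*87) = (((5*(-⅓))*(89/8) + 0)*(-141))*(58 - 87) = ((-5/3*89/8 + 0)*(-141))*(-29) = ((-445/24 + 0)*(-141))*(-29) = -445/24*(-141)*(-29) = (20915/8)*(-29) = -606535/8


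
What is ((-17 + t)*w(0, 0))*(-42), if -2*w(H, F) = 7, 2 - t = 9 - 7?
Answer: -2499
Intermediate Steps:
t = 0 (t = 2 - (9 - 7) = 2 - 1*2 = 2 - 2 = 0)
w(H, F) = -7/2 (w(H, F) = -1/2*7 = -7/2)
((-17 + t)*w(0, 0))*(-42) = ((-17 + 0)*(-7/2))*(-42) = -17*(-7/2)*(-42) = (119/2)*(-42) = -2499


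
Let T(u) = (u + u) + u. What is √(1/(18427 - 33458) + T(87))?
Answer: √58967965790/15031 ≈ 16.155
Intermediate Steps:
T(u) = 3*u (T(u) = 2*u + u = 3*u)
√(1/(18427 - 33458) + T(87)) = √(1/(18427 - 33458) + 3*87) = √(1/(-15031) + 261) = √(-1/15031 + 261) = √(3923090/15031) = √58967965790/15031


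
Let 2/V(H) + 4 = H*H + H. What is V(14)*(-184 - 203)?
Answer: -387/103 ≈ -3.7573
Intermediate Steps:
V(H) = 2/(-4 + H + H**2) (V(H) = 2/(-4 + (H*H + H)) = 2/(-4 + (H**2 + H)) = 2/(-4 + (H + H**2)) = 2/(-4 + H + H**2))
V(14)*(-184 - 203) = (2/(-4 + 14 + 14**2))*(-184 - 203) = (2/(-4 + 14 + 196))*(-387) = (2/206)*(-387) = (2*(1/206))*(-387) = (1/103)*(-387) = -387/103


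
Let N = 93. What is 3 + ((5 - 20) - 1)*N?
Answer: -1485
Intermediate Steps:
3 + ((5 - 20) - 1)*N = 3 + ((5 - 20) - 1)*93 = 3 + (-15 - 1)*93 = 3 - 16*93 = 3 - 1488 = -1485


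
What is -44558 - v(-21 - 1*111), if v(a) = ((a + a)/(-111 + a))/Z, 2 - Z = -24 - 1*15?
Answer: -147977206/3321 ≈ -44558.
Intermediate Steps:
Z = 41 (Z = 2 - (-24 - 1*15) = 2 - (-24 - 15) = 2 - 1*(-39) = 2 + 39 = 41)
v(a) = 2*a/(41*(-111 + a)) (v(a) = ((a + a)/(-111 + a))/41 = ((2*a)/(-111 + a))*(1/41) = (2*a/(-111 + a))*(1/41) = 2*a/(41*(-111 + a)))
-44558 - v(-21 - 1*111) = -44558 - 2*(-21 - 1*111)/(41*(-111 + (-21 - 1*111))) = -44558 - 2*(-21 - 111)/(41*(-111 + (-21 - 111))) = -44558 - 2*(-132)/(41*(-111 - 132)) = -44558 - 2*(-132)/(41*(-243)) = -44558 - 2*(-132)*(-1)/(41*243) = -44558 - 1*88/3321 = -44558 - 88/3321 = -147977206/3321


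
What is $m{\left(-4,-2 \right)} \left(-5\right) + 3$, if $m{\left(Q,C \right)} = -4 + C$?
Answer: $33$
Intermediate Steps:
$m{\left(-4,-2 \right)} \left(-5\right) + 3 = \left(-4 - 2\right) \left(-5\right) + 3 = \left(-6\right) \left(-5\right) + 3 = 30 + 3 = 33$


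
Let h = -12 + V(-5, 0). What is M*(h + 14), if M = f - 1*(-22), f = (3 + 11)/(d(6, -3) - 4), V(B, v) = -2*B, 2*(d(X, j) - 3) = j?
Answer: 984/5 ≈ 196.80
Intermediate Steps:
d(X, j) = 3 + j/2
f = -28/5 (f = (3 + 11)/((3 + (1/2)*(-3)) - 4) = 14/((3 - 3/2) - 4) = 14/(3/2 - 4) = 14/(-5/2) = 14*(-2/5) = -28/5 ≈ -5.6000)
h = -2 (h = -12 - 2*(-5) = -12 + 10 = -2)
M = 82/5 (M = -28/5 - 1*(-22) = -28/5 + 22 = 82/5 ≈ 16.400)
M*(h + 14) = 82*(-2 + 14)/5 = (82/5)*12 = 984/5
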